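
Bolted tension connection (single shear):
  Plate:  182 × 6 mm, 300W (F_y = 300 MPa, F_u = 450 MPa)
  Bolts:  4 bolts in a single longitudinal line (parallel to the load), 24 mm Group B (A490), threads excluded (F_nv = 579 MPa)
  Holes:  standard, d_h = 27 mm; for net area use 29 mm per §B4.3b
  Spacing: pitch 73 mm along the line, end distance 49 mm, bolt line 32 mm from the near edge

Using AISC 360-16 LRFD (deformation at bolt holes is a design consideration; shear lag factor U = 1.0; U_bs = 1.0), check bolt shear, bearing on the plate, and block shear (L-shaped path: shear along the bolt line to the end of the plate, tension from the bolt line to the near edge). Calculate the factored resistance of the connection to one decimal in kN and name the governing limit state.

237.7 kN (block shear governs)

Bolt shear: A_b = π(24)²/4 = 452.39 mm². φR_n = 0.75 × 579 × 452.39 × 4 × 1 = 785.8 kN.
Bearing (6 mm plate, F_u = 450 MPa): end bolts L_c = 49 − 27/2 = 35.5, R_n = min(1.2×35.5×6×450, 2.4×24×6×450) = 115.02 kN/bolt; interior L_c = 73 − 27 = 46, R_n = 149.04 kN/bolt. φR_n = 0.75 × (1×115.02 + 3×149.04) = 421.6 kN.
Block shear: shear path 1×[49+3×73] = 1×268 mm, A_gv = 1608, A_nv = 1×(268 − 3.5×29)×6 = 999 mm²; tension to near edge: (32 − 0.5×29)×6 = 105 mm². R_n = min(0.6×450×999, 0.6×300×1608) + 1.0×450×105 = min(269.73, 289.44) + 47.25 = 316.98 kN. φR_n = 0.75 × 316.98 = 237.7 kN.
Governing: min(785.8, 421.6, 237.7) = 237.7 kN → block shear.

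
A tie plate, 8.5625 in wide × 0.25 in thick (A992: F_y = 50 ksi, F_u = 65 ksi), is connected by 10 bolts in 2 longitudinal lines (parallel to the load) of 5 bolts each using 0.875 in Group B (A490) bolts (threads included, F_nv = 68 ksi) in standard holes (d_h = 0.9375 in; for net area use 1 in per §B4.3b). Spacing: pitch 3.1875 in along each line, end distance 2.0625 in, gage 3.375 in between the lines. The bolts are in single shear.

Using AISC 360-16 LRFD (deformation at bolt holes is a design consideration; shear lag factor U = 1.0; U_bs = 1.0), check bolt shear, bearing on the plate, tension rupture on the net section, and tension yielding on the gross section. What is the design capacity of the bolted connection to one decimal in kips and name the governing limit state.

Bolt shear: A_b = π(0.875)²/4 = 0.60132 in². φR_n = 0.75 × 68 × 0.60132 × 10 × 1 = 306.7 kips.
Bearing (0.25 in plate, F_u = 65 ksi): end bolts L_c = 2.0625 − 0.9375/2 = 1.59375, R_n = min(1.2×1.59375×0.25×65, 2.4×0.875×0.25×65) = 31.078 kips/bolt; interior L_c = 3.1875 − 0.9375 = 2.25, R_n = 34.125 kips/bolt. φR_n = 0.75 × (2×31.078 + 8×34.125) = 251.4 kips.
Tension rupture (net): A_n = (8.5625 − 2×1)×0.25 = 1.6406 in² (U = 1.0, A_e = A_n). φR_n = 0.75 × 65 × 1.6406 = 80.0 kips.
Tension yield (gross): A_g = 8.5625×0.25 = 2.1406 in². φR_n = 0.90 × 50 × 2.1406 = 96.3 kips.
Governing: min(306.7, 251.4, 80.0, 96.3) = 80.0 kips → net-section rupture.

80.0 kips (net-section rupture governs)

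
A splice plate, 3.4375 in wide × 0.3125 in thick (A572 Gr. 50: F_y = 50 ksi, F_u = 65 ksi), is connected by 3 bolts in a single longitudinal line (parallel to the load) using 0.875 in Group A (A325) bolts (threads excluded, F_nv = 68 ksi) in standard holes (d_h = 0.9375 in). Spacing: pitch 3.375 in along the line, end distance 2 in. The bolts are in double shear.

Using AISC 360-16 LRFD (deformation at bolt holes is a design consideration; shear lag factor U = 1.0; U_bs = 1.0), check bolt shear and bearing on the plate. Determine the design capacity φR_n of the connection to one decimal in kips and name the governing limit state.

Bolt shear: A_b = π(0.875)²/4 = 0.60132 in². φR_n = 0.75 × 68 × 0.60132 × 3 × 2 = 184.0 kips.
Bearing (0.3125 in plate, F_u = 65 ksi): end bolts L_c = 2 − 0.9375/2 = 1.53125, R_n = min(1.2×1.53125×0.3125×65, 2.4×0.875×0.3125×65) = 37.324 kips/bolt; interior L_c = 3.375 − 0.9375 = 2.4375, R_n = 42.656 kips/bolt. φR_n = 0.75 × (1×37.324 + 2×42.656) = 92.0 kips.
Governing: min(184.0, 92.0) = 92.0 kips → bearing.

92.0 kips (bearing governs)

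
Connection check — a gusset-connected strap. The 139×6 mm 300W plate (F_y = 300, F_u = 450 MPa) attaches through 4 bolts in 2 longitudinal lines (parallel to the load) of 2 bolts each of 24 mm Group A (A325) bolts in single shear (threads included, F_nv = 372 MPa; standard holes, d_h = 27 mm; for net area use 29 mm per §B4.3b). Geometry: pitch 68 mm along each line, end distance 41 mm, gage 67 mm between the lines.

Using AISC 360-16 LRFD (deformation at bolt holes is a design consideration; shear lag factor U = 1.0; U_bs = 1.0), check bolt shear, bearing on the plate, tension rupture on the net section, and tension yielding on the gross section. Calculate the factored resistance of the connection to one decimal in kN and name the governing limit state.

Bolt shear: A_b = π(24)²/4 = 452.39 mm². φR_n = 0.75 × 372 × 452.39 × 4 × 1 = 504.9 kN.
Bearing (6 mm plate, F_u = 450 MPa): end bolts L_c = 41 − 27/2 = 27.5, R_n = min(1.2×27.5×6×450, 2.4×24×6×450) = 89.1 kN/bolt; interior L_c = 68 − 27 = 41, R_n = 132.84 kN/bolt. φR_n = 0.75 × (2×89.1 + 2×132.84) = 332.9 kN.
Tension rupture (net): A_n = (139 − 2×29)×6 = 486 mm² (U = 1.0, A_e = A_n). φR_n = 0.75 × 450 × 486 = 164.0 kN.
Tension yield (gross): A_g = 139×6 = 834 mm². φR_n = 0.90 × 300 × 834 = 225.2 kN.
Governing: min(504.9, 332.9, 164.0, 225.2) = 164.0 kN → net-section rupture.

164.0 kN (net-section rupture governs)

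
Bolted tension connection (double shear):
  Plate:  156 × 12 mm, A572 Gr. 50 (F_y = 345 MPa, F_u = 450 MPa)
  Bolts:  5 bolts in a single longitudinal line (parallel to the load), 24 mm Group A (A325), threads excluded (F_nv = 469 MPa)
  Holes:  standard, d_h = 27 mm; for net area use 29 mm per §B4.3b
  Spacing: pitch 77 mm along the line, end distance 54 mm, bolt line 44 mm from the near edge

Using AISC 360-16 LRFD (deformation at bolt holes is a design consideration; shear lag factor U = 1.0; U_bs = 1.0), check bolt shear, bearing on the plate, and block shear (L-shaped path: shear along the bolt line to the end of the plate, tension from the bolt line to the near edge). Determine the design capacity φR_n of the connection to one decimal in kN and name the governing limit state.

Bolt shear: A_b = π(24)²/4 = 452.39 mm². φR_n = 0.75 × 469 × 452.39 × 5 × 2 = 1591.3 kN.
Bearing (12 mm plate, F_u = 450 MPa): end bolts L_c = 54 − 27/2 = 40.5, R_n = min(1.2×40.5×12×450, 2.4×24×12×450) = 262.44 kN/bolt; interior L_c = 77 − 27 = 50, R_n = 311.04 kN/bolt. φR_n = 0.75 × (1×262.44 + 4×311.04) = 1130.0 kN.
Block shear: shear path 1×[54+4×77] = 1×362 mm, A_gv = 4344, A_nv = 1×(362 − 4.5×29)×12 = 2778 mm²; tension to near edge: (44 − 0.5×29)×12 = 354 mm². R_n = min(0.6×450×2778, 0.6×345×4344) + 1.0×450×354 = min(750.06, 899.21) + 159.3 = 909.36 kN. φR_n = 0.75 × 909.36 = 682.0 kN.
Governing: min(1591.3, 1130.0, 682.0) = 682.0 kN → block shear.

682.0 kN (block shear governs)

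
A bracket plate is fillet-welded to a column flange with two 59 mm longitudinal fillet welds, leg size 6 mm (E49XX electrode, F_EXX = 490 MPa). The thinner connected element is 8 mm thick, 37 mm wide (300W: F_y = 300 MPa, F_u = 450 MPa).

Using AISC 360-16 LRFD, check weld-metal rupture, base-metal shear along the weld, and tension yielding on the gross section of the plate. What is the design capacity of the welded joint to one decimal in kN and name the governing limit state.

Weld metal: throat = 0.707×6 = 4.242 mm, L = 2×59 = 118 mm. φR_n = 0.75 × 0.6 × 490 × 4.242 × 118 = 110.4 kN.
Base metal shear (8 mm plate): yield φR_n = 1.0×0.6×300×8×118 = 169.9 kN; rupture φR_n = 0.75×0.6×450×8×118 = 191.2 kN; take 169.9 kN (yield).
Tension yield (gross): A_g = 37×8 = 296 mm². φR_n = 0.90 × 300 × 296 = 79.9 kN.
Governing: min(110.4, 169.9, 79.9) = 79.9 kN → gross-section yield.

79.9 kN (gross-section yield governs)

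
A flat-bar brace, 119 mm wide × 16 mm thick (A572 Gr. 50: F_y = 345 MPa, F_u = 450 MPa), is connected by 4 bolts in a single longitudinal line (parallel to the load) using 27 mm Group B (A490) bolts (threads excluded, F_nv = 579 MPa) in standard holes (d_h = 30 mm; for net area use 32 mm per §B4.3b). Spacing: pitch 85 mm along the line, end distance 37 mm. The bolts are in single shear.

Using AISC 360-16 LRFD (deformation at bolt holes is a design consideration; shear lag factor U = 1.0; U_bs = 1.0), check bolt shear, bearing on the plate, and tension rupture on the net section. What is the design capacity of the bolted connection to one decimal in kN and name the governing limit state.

Bolt shear: A_b = π(27)²/4 = 572.56 mm². φR_n = 0.75 × 579 × 572.56 × 4 × 1 = 994.5 kN.
Bearing (16 mm plate, F_u = 450 MPa): end bolts L_c = 37 − 30/2 = 22, R_n = min(1.2×22×16×450, 2.4×27×16×450) = 190.08 kN/bolt; interior L_c = 85 − 30 = 55, R_n = 466.56 kN/bolt. φR_n = 0.75 × (1×190.08 + 3×466.56) = 1192.3 kN.
Tension rupture (net): A_n = (119 − 1×32)×16 = 1392 mm² (U = 1.0, A_e = A_n). φR_n = 0.75 × 450 × 1392 = 469.8 kN.
Governing: min(994.5, 1192.3, 469.8) = 469.8 kN → net-section rupture.

469.8 kN (net-section rupture governs)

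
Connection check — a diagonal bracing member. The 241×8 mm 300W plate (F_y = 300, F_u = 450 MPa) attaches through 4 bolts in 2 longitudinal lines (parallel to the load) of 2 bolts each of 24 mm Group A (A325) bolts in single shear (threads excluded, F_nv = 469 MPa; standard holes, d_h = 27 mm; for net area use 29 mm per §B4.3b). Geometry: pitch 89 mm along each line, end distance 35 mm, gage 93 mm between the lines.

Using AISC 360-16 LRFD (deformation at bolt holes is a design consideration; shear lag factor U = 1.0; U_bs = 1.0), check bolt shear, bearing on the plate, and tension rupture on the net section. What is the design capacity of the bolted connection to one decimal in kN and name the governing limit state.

450.4 kN (bearing governs)

Bolt shear: A_b = π(24)²/4 = 452.39 mm². φR_n = 0.75 × 469 × 452.39 × 4 × 1 = 636.5 kN.
Bearing (8 mm plate, F_u = 450 MPa): end bolts L_c = 35 − 27/2 = 21.5, R_n = min(1.2×21.5×8×450, 2.4×24×8×450) = 92.88 kN/bolt; interior L_c = 89 − 27 = 62, R_n = 207.36 kN/bolt. φR_n = 0.75 × (2×92.88 + 2×207.36) = 450.4 kN.
Tension rupture (net): A_n = (241 − 2×29)×8 = 1464 mm² (U = 1.0, A_e = A_n). φR_n = 0.75 × 450 × 1464 = 494.1 kN.
Governing: min(636.5, 450.4, 494.1) = 450.4 kN → bearing.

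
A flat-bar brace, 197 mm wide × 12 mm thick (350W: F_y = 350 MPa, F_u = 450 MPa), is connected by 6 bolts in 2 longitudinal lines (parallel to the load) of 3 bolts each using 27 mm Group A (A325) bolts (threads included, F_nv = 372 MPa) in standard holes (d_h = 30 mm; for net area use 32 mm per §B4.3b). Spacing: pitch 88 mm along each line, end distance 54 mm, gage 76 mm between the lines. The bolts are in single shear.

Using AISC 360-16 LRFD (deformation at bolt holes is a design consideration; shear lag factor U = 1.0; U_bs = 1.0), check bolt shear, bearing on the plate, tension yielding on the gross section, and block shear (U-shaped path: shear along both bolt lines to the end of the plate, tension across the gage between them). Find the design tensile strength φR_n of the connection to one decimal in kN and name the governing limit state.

Bolt shear: A_b = π(27)²/4 = 572.56 mm². φR_n = 0.75 × 372 × 572.56 × 6 × 1 = 958.5 kN.
Bearing (12 mm plate, F_u = 450 MPa): end bolts L_c = 54 − 30/2 = 39, R_n = min(1.2×39×12×450, 2.4×27×12×450) = 252.72 kN/bolt; interior L_c = 88 − 30 = 58, R_n = 349.92 kN/bolt. φR_n = 0.75 × (2×252.72 + 4×349.92) = 1428.8 kN.
Tension yield (gross): A_g = 197×12 = 2364 mm². φR_n = 0.90 × 350 × 2364 = 744.7 kN.
Block shear: shear path 2×[54+2×88] = 2×230 mm, A_gv = 5520, A_nv = 2×(230 − 2.5×32)×12 = 3600 mm²; tension across gage: (76 − 1×32)×12 = 528 mm². R_n = min(0.6×450×3600, 0.6×350×5520) + 1.0×450×528 = min(972, 1159.2) + 237.6 = 1209.6 kN. φR_n = 0.75 × 1209.6 = 907.2 kN.
Governing: min(958.5, 1428.8, 744.7, 907.2) = 744.7 kN → gross-section yield.

744.7 kN (gross-section yield governs)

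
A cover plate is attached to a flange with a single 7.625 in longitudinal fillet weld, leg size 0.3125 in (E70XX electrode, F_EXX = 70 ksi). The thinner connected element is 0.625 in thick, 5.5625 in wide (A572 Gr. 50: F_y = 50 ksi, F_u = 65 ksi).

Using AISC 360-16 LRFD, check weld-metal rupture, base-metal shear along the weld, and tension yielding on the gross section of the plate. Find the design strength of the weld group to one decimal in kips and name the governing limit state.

53.1 kips (weld metal governs)

Weld metal: throat = 0.707×0.3125 = 0.22094 in, L = 7.625 in. φR_n = 0.75 × 0.6 × 70 × 0.22094 × 7.625 = 53.1 kips.
Base metal shear (0.625 in plate): yield φR_n = 1.0×0.6×50×0.625×7.625 = 143.0 kips; rupture φR_n = 0.75×0.6×65×0.625×7.625 = 139.4 kips; take 139.4 kips (rupture).
Tension yield (gross): A_g = 5.5625×0.625 = 3.4766 in². φR_n = 0.90 × 50 × 3.4766 = 156.4 kips.
Governing: min(53.1, 139.4, 156.4) = 53.1 kips → weld metal.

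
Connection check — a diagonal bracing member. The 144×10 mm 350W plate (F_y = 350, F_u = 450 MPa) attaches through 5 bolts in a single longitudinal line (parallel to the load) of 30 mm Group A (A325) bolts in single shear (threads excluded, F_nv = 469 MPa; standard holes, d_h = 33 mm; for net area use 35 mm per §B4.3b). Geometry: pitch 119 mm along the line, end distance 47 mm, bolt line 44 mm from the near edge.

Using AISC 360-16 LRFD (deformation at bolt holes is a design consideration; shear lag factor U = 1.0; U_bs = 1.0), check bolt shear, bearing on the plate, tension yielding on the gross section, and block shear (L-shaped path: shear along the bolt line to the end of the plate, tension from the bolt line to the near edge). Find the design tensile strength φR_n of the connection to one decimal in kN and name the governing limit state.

453.6 kN (gross-section yield governs)

Bolt shear: A_b = π(30)²/4 = 706.86 mm². φR_n = 0.75 × 469 × 706.86 × 5 × 1 = 1243.2 kN.
Bearing (10 mm plate, F_u = 450 MPa): end bolts L_c = 47 − 33/2 = 30.5, R_n = min(1.2×30.5×10×450, 2.4×30×10×450) = 164.7 kN/bolt; interior L_c = 119 − 33 = 86, R_n = 324 kN/bolt. φR_n = 0.75 × (1×164.7 + 4×324) = 1095.5 kN.
Tension yield (gross): A_g = 144×10 = 1440 mm². φR_n = 0.90 × 350 × 1440 = 453.6 kN.
Block shear: shear path 1×[47+4×119] = 1×523 mm, A_gv = 5230, A_nv = 1×(523 − 4.5×35)×10 = 3655 mm²; tension to near edge: (44 − 0.5×35)×10 = 265 mm². R_n = min(0.6×450×3655, 0.6×350×5230) + 1.0×450×265 = min(986.85, 1098.3) + 119.25 = 1106.1 kN. φR_n = 0.75 × 1106.1 = 829.6 kN.
Governing: min(1243.2, 1095.5, 453.6, 829.6) = 453.6 kN → gross-section yield.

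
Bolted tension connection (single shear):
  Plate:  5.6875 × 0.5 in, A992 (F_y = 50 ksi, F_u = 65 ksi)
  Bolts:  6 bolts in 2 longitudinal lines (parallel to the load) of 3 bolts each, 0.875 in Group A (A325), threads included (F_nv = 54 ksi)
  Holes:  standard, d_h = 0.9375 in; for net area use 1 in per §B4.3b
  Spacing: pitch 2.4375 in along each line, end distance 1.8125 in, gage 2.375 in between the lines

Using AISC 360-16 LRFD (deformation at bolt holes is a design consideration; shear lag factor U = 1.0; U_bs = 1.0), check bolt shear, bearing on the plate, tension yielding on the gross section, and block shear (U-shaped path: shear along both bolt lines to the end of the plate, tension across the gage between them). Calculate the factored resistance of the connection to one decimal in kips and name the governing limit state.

128.0 kips (gross-section yield governs)

Bolt shear: A_b = π(0.875)²/4 = 0.60132 in². φR_n = 0.75 × 54 × 0.60132 × 6 × 1 = 146.1 kips.
Bearing (0.5 in plate, F_u = 65 ksi): end bolts L_c = 1.8125 − 0.9375/2 = 1.34375, R_n = min(1.2×1.34375×0.5×65, 2.4×0.875×0.5×65) = 52.406 kips/bolt; interior L_c = 2.4375 − 0.9375 = 1.5, R_n = 58.5 kips/bolt. φR_n = 0.75 × (2×52.406 + 4×58.5) = 254.1 kips.
Tension yield (gross): A_g = 5.6875×0.5 = 2.8438 in². φR_n = 0.90 × 50 × 2.8438 = 128.0 kips.
Block shear: shear path 2×[1.8125+2×2.4375] = 2×6.6875 in, A_gv = 6.6875, A_nv = 2×(6.6875 − 2.5×1)×0.5 = 4.1875 in²; tension across gage: (2.375 − 1×1)×0.5 = 0.6875 in². R_n = min(0.6×65×4.1875, 0.6×50×6.6875) + 1.0×65×0.6875 = min(163.31, 200.63) + 44.688 = 208 kips. φR_n = 0.75 × 208 = 156.0 kips.
Governing: min(146.1, 254.1, 128.0, 156.0) = 128.0 kips → gross-section yield.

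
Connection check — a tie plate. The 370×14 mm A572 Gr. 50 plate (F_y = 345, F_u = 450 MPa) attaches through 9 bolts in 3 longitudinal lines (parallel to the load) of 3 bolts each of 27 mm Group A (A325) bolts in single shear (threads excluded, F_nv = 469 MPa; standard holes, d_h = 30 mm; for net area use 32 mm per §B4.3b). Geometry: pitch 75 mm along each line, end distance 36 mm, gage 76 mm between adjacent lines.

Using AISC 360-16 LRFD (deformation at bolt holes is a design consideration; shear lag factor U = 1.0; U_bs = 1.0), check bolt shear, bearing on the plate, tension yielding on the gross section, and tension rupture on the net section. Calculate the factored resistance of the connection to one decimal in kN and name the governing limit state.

1294.7 kN (net-section rupture governs)

Bolt shear: A_b = π(27)²/4 = 572.56 mm². φR_n = 0.75 × 469 × 572.56 × 9 × 1 = 1812.6 kN.
Bearing (14 mm plate, F_u = 450 MPa): end bolts L_c = 36 − 30/2 = 21, R_n = min(1.2×21×14×450, 2.4×27×14×450) = 158.76 kN/bolt; interior L_c = 75 − 30 = 45, R_n = 340.2 kN/bolt. φR_n = 0.75 × (3×158.76 + 6×340.2) = 1888.1 kN.
Tension yield (gross): A_g = 370×14 = 5180 mm². φR_n = 0.90 × 345 × 5180 = 1608.4 kN.
Tension rupture (net): A_n = (370 − 3×32)×14 = 3836 mm² (U = 1.0, A_e = A_n). φR_n = 0.75 × 450 × 3836 = 1294.7 kN.
Governing: min(1812.6, 1888.1, 1608.4, 1294.7) = 1294.7 kN → net-section rupture.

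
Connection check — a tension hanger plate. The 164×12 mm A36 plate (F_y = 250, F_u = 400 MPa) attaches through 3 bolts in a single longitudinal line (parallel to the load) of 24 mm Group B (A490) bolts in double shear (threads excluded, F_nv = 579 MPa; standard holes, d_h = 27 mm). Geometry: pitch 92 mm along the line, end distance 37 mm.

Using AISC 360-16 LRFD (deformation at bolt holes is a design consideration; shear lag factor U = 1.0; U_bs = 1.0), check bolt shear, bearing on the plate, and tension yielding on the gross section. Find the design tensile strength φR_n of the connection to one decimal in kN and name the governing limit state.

Bolt shear: A_b = π(24)²/4 = 452.39 mm². φR_n = 0.75 × 579 × 452.39 × 3 × 2 = 1178.7 kN.
Bearing (12 mm plate, F_u = 400 MPa): end bolts L_c = 37 − 27/2 = 23.5, R_n = min(1.2×23.5×12×400, 2.4×24×12×400) = 135.36 kN/bolt; interior L_c = 92 − 27 = 65, R_n = 276.48 kN/bolt. φR_n = 0.75 × (1×135.36 + 2×276.48) = 516.2 kN.
Tension yield (gross): A_g = 164×12 = 1968 mm². φR_n = 0.90 × 250 × 1968 = 442.8 kN.
Governing: min(1178.7, 516.2, 442.8) = 442.8 kN → gross-section yield.

442.8 kN (gross-section yield governs)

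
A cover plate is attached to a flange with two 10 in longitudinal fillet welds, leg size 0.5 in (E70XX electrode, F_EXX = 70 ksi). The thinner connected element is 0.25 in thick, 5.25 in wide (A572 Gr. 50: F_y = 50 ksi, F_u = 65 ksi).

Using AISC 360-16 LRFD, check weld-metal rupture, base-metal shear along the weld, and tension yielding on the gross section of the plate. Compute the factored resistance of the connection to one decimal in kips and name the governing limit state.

Weld metal: throat = 0.707×0.5 = 0.3535 in, L = 2×10 = 20 in. φR_n = 0.75 × 0.6 × 70 × 0.3535 × 20 = 222.7 kips.
Base metal shear (0.25 in plate): yield φR_n = 1.0×0.6×50×0.25×20 = 150.0 kips; rupture φR_n = 0.75×0.6×65×0.25×20 = 146.3 kips; take 146.3 kips (rupture).
Tension yield (gross): A_g = 5.25×0.25 = 1.3125 in². φR_n = 0.90 × 50 × 1.3125 = 59.1 kips.
Governing: min(222.7, 146.3, 59.1) = 59.1 kips → gross-section yield.

59.1 kips (gross-section yield governs)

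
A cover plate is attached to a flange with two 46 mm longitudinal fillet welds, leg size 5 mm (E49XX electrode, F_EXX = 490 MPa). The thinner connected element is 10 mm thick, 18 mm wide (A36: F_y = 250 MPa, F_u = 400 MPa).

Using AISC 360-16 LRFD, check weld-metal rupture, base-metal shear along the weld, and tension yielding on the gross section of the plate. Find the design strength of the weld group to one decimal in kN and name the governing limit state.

Weld metal: throat = 0.707×5 = 3.535 mm, L = 2×46 = 92 mm. φR_n = 0.75 × 0.6 × 490 × 3.535 × 92 = 71.7 kN.
Base metal shear (10 mm plate): yield φR_n = 1.0×0.6×250×10×92 = 138.0 kN; rupture φR_n = 0.75×0.6×400×10×92 = 165.6 kN; take 138.0 kN (yield).
Tension yield (gross): A_g = 18×10 = 180 mm². φR_n = 0.90 × 250 × 180 = 40.5 kN.
Governing: min(71.7, 138.0, 40.5) = 40.5 kN → gross-section yield.

40.5 kN (gross-section yield governs)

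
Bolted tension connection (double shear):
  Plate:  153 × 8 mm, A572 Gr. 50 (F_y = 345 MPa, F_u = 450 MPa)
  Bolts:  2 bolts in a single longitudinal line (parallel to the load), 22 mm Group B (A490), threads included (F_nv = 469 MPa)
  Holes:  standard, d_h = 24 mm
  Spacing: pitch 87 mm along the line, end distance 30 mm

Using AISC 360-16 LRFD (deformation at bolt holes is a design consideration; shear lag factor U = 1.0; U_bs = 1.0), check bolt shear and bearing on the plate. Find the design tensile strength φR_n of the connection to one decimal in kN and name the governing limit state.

200.9 kN (bearing governs)

Bolt shear: A_b = π(22)²/4 = 380.13 mm². φR_n = 0.75 × 469 × 380.13 × 2 × 2 = 534.8 kN.
Bearing (8 mm plate, F_u = 450 MPa): end bolts L_c = 30 − 24/2 = 18, R_n = min(1.2×18×8×450, 2.4×22×8×450) = 77.76 kN/bolt; interior L_c = 87 − 24 = 63, R_n = 190.08 kN/bolt. φR_n = 0.75 × (1×77.76 + 1×190.08) = 200.9 kN.
Governing: min(534.8, 200.9) = 200.9 kN → bearing.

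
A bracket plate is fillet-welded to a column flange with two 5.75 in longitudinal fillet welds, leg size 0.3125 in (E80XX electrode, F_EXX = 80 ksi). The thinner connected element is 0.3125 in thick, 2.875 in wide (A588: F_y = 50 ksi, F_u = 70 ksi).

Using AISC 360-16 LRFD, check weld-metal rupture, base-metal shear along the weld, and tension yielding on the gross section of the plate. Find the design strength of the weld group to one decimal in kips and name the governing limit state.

40.4 kips (gross-section yield governs)

Weld metal: throat = 0.707×0.3125 = 0.22094 in, L = 2×5.75 = 11.5 in. φR_n = 0.75 × 0.6 × 80 × 0.22094 × 11.5 = 91.5 kips.
Base metal shear (0.3125 in plate): yield φR_n = 1.0×0.6×50×0.3125×11.5 = 107.8 kips; rupture φR_n = 0.75×0.6×70×0.3125×11.5 = 113.2 kips; take 107.8 kips (yield).
Tension yield (gross): A_g = 2.875×0.3125 = 0.89844 in². φR_n = 0.90 × 50 × 0.89844 = 40.4 kips.
Governing: min(91.5, 107.8, 40.4) = 40.4 kips → gross-section yield.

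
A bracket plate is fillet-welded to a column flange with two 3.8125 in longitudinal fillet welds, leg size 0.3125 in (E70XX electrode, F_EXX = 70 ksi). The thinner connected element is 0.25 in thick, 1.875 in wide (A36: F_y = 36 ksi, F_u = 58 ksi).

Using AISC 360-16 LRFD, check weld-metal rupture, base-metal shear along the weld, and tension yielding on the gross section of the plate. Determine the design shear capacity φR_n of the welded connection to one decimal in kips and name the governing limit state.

15.2 kips (gross-section yield governs)

Weld metal: throat = 0.707×0.3125 = 0.22094 in, L = 2×3.8125 = 7.625 in. φR_n = 0.75 × 0.6 × 70 × 0.22094 × 7.625 = 53.1 kips.
Base metal shear (0.25 in plate): yield φR_n = 1.0×0.6×36×0.25×7.625 = 41.2 kips; rupture φR_n = 0.75×0.6×58×0.25×7.625 = 49.8 kips; take 41.2 kips (yield).
Tension yield (gross): A_g = 1.875×0.25 = 0.46875 in². φR_n = 0.90 × 36 × 0.46875 = 15.2 kips.
Governing: min(53.1, 41.2, 15.2) = 15.2 kips → gross-section yield.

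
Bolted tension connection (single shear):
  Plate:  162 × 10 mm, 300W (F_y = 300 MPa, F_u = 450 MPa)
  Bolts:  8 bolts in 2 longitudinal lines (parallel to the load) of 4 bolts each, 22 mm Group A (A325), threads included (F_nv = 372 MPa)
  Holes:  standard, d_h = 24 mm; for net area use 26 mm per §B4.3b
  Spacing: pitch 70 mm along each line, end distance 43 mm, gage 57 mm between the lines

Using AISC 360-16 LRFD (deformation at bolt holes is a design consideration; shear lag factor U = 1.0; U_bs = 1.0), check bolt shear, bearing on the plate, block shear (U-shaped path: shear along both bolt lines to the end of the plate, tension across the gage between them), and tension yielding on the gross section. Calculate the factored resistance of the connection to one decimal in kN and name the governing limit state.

437.4 kN (gross-section yield governs)

Bolt shear: A_b = π(22)²/4 = 380.13 mm². φR_n = 0.75 × 372 × 380.13 × 8 × 1 = 848.5 kN.
Bearing (10 mm plate, F_u = 450 MPa): end bolts L_c = 43 − 24/2 = 31, R_n = min(1.2×31×10×450, 2.4×22×10×450) = 167.4 kN/bolt; interior L_c = 70 − 24 = 46, R_n = 237.6 kN/bolt. φR_n = 0.75 × (2×167.4 + 6×237.6) = 1320.3 kN.
Block shear: shear path 2×[43+3×70] = 2×253 mm, A_gv = 5060, A_nv = 2×(253 − 3.5×26)×10 = 3240 mm²; tension across gage: (57 − 1×26)×10 = 310 mm². R_n = min(0.6×450×3240, 0.6×300×5060) + 1.0×450×310 = min(874.8, 910.8) + 139.5 = 1014.3 kN. φR_n = 0.75 × 1014.3 = 760.7 kN.
Tension yield (gross): A_g = 162×10 = 1620 mm². φR_n = 0.90 × 300 × 1620 = 437.4 kN.
Governing: min(848.5, 1320.3, 760.7, 437.4) = 437.4 kN → gross-section yield.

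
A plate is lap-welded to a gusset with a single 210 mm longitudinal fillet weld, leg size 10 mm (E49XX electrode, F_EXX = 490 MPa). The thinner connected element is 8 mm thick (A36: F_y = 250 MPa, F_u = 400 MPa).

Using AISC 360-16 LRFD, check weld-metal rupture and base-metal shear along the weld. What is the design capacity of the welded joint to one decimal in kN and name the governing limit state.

Weld metal: throat = 0.707×10 = 7.07 mm, L = 210 mm. φR_n = 0.75 × 0.6 × 490 × 7.07 × 210 = 327.4 kN.
Base metal shear (8 mm plate): yield φR_n = 1.0×0.6×250×8×210 = 252.0 kN; rupture φR_n = 0.75×0.6×400×8×210 = 302.4 kN; take 252.0 kN (yield).
Governing: min(327.4, 252.0) = 252.0 kN → base-metal shear.

252.0 kN (base-metal shear governs)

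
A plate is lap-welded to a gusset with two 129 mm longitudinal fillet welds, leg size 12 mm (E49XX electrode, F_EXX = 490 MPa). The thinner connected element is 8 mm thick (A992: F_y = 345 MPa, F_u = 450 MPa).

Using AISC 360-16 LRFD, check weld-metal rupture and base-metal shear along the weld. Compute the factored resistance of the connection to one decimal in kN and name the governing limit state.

Weld metal: throat = 0.707×12 = 8.484 mm, L = 2×129 = 258 mm. φR_n = 0.75 × 0.6 × 490 × 8.484 × 258 = 482.6 kN.
Base metal shear (8 mm plate): yield φR_n = 1.0×0.6×345×8×258 = 427.2 kN; rupture φR_n = 0.75×0.6×450×8×258 = 418.0 kN; take 418.0 kN (rupture).
Governing: min(482.6, 418.0) = 418.0 kN → base-metal shear.

418.0 kN (base-metal shear governs)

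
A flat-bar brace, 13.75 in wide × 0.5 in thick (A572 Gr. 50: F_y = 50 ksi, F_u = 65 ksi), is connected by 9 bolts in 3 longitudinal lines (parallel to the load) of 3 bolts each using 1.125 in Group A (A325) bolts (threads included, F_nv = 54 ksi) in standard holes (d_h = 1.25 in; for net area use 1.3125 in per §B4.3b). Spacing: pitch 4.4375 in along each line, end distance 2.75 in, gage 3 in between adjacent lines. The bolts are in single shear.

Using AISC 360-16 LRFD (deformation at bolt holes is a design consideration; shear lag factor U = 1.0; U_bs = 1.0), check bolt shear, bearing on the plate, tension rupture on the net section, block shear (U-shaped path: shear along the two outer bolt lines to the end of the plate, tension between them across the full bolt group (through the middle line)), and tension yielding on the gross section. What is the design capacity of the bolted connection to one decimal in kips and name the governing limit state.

239.2 kips (net-section rupture governs)

Bolt shear: A_b = π(1.125)²/4 = 0.99402 in². φR_n = 0.75 × 54 × 0.99402 × 9 × 1 = 362.3 kips.
Bearing (0.5 in plate, F_u = 65 ksi): end bolts L_c = 2.75 − 1.25/2 = 2.125, R_n = min(1.2×2.125×0.5×65, 2.4×1.125×0.5×65) = 82.875 kips/bolt; interior L_c = 4.4375 − 1.25 = 3.1875, R_n = 87.75 kips/bolt. φR_n = 0.75 × (3×82.875 + 6×87.75) = 581.3 kips.
Tension rupture (net): A_n = (13.75 − 3×1.3125)×0.5 = 4.9063 in² (U = 1.0, A_e = A_n). φR_n = 0.75 × 65 × 4.9063 = 239.2 kips.
Block shear: shear path 2×[2.75+2×4.4375] = 2×11.625 in, A_gv = 11.625, A_nv = 2×(11.625 − 2.5×1.3125)×0.5 = 8.3438 in²; tension across gage: (6 − 2×1.3125)×0.5 = 1.6875 in². R_n = min(0.6×65×8.3438, 0.6×50×11.625) + 1.0×65×1.6875 = min(325.41, 348.75) + 109.69 = 435.1 kips. φR_n = 0.75 × 435.1 = 326.3 kips.
Tension yield (gross): A_g = 13.75×0.5 = 6.875 in². φR_n = 0.90 × 50 × 6.875 = 309.4 kips.
Governing: min(362.3, 581.3, 239.2, 326.3, 309.4) = 239.2 kips → net-section rupture.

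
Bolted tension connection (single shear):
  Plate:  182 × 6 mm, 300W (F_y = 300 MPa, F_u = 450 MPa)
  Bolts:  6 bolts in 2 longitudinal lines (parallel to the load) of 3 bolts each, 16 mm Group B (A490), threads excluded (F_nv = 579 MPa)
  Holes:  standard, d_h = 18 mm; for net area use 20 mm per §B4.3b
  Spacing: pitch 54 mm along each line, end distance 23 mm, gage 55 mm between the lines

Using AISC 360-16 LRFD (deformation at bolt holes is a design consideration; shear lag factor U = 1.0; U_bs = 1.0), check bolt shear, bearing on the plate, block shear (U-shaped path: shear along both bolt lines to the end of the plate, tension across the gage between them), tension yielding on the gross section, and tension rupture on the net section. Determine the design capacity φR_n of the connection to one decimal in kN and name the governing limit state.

Bolt shear: A_b = π(16)²/4 = 201.06 mm². φR_n = 0.75 × 579 × 201.06 × 6 × 1 = 523.9 kN.
Bearing (6 mm plate, F_u = 450 MPa): end bolts L_c = 23 − 18/2 = 14, R_n = min(1.2×14×6×450, 2.4×16×6×450) = 45.36 kN/bolt; interior L_c = 54 − 18 = 36, R_n = 103.68 kN/bolt. φR_n = 0.75 × (2×45.36 + 4×103.68) = 379.1 kN.
Block shear: shear path 2×[23+2×54] = 2×131 mm, A_gv = 1572, A_nv = 2×(131 − 2.5×20)×6 = 972 mm²; tension across gage: (55 − 1×20)×6 = 210 mm². R_n = min(0.6×450×972, 0.6×300×1572) + 1.0×450×210 = min(262.44, 282.96) + 94.5 = 356.94 kN. φR_n = 0.75 × 356.94 = 267.7 kN.
Tension yield (gross): A_g = 182×6 = 1092 mm². φR_n = 0.90 × 300 × 1092 = 294.8 kN.
Tension rupture (net): A_n = (182 − 2×20)×6 = 852 mm² (U = 1.0, A_e = A_n). φR_n = 0.75 × 450 × 852 = 287.6 kN.
Governing: min(523.9, 379.1, 267.7, 294.8, 287.6) = 267.7 kN → block shear.

267.7 kN (block shear governs)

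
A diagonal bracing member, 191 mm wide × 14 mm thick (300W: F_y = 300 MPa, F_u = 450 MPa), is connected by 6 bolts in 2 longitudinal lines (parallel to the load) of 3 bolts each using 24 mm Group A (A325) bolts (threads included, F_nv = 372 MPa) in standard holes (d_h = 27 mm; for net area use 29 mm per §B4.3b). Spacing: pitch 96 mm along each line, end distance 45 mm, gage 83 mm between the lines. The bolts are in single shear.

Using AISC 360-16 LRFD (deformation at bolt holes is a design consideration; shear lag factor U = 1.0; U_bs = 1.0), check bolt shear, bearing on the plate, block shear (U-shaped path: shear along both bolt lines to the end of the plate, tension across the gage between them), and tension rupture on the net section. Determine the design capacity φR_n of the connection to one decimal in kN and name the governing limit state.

Bolt shear: A_b = π(24)²/4 = 452.39 mm². φR_n = 0.75 × 372 × 452.39 × 6 × 1 = 757.3 kN.
Bearing (14 mm plate, F_u = 450 MPa): end bolts L_c = 45 − 27/2 = 31.5, R_n = min(1.2×31.5×14×450, 2.4×24×14×450) = 238.14 kN/bolt; interior L_c = 96 − 27 = 69, R_n = 362.88 kN/bolt. φR_n = 0.75 × (2×238.14 + 4×362.88) = 1445.9 kN.
Block shear: shear path 2×[45+2×96] = 2×237 mm, A_gv = 6636, A_nv = 2×(237 − 2.5×29)×14 = 4606 mm²; tension across gage: (83 − 1×29)×14 = 756 mm². R_n = min(0.6×450×4606, 0.6×300×6636) + 1.0×450×756 = min(1243.6, 1194.5) + 340.2 = 1534.7 kN. φR_n = 0.75 × 1534.7 = 1151.0 kN.
Tension rupture (net): A_n = (191 − 2×29)×14 = 1862 mm² (U = 1.0, A_e = A_n). φR_n = 0.75 × 450 × 1862 = 628.4 kN.
Governing: min(757.3, 1445.9, 1151.0, 628.4) = 628.4 kN → net-section rupture.

628.4 kN (net-section rupture governs)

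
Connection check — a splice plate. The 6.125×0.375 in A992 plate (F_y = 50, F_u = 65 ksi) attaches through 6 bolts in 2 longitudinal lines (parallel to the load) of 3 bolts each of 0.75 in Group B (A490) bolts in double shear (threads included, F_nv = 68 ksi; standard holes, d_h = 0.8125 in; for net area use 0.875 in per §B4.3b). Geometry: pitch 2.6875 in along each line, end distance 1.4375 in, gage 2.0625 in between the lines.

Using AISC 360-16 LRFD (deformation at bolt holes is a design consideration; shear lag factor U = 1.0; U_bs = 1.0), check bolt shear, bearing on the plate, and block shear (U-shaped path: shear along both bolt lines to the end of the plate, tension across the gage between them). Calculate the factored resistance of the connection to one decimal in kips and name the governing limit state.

Bolt shear: A_b = π(0.75)²/4 = 0.44179 in². φR_n = 0.75 × 68 × 0.44179 × 6 × 2 = 270.4 kips.
Bearing (0.375 in plate, F_u = 65 ksi): end bolts L_c = 1.4375 − 0.8125/2 = 1.03125, R_n = min(1.2×1.03125×0.375×65, 2.4×0.75×0.375×65) = 30.164 kips/bolt; interior L_c = 2.6875 − 0.8125 = 1.875, R_n = 43.875 kips/bolt. φR_n = 0.75 × (2×30.164 + 4×43.875) = 176.9 kips.
Block shear: shear path 2×[1.4375+2×2.6875] = 2×6.8125 in, A_gv = 5.1094, A_nv = 2×(6.8125 − 2.5×0.875)×0.375 = 3.4688 in²; tension across gage: (2.0625 − 1×0.875)×0.375 = 0.44531 in². R_n = min(0.6×65×3.4688, 0.6×50×5.1094) + 1.0×65×0.44531 = min(135.28, 153.28) + 28.945 = 164.23 kips. φR_n = 0.75 × 164.23 = 123.2 kips.
Governing: min(270.4, 176.9, 123.2) = 123.2 kips → block shear.

123.2 kips (block shear governs)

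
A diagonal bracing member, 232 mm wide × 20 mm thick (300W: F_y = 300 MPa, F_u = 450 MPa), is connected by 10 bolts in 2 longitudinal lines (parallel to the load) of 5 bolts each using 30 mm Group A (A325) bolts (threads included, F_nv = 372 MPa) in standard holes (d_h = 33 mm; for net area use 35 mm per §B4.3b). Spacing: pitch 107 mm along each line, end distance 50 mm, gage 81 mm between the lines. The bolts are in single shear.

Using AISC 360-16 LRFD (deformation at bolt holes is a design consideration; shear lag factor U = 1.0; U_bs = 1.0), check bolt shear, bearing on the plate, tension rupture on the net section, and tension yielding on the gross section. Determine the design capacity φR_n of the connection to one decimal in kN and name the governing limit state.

1093.5 kN (net-section rupture governs)

Bolt shear: A_b = π(30)²/4 = 706.86 mm². φR_n = 0.75 × 372 × 706.86 × 10 × 1 = 1972.1 kN.
Bearing (20 mm plate, F_u = 450 MPa): end bolts L_c = 50 − 33/2 = 33.5, R_n = min(1.2×33.5×20×450, 2.4×30×20×450) = 361.8 kN/bolt; interior L_c = 107 − 33 = 74, R_n = 648 kN/bolt. φR_n = 0.75 × (2×361.8 + 8×648) = 4430.7 kN.
Tension rupture (net): A_n = (232 − 2×35)×20 = 3240 mm² (U = 1.0, A_e = A_n). φR_n = 0.75 × 450 × 3240 = 1093.5 kN.
Tension yield (gross): A_g = 232×20 = 4640 mm². φR_n = 0.90 × 300 × 4640 = 1252.8 kN.
Governing: min(1972.1, 4430.7, 1093.5, 1252.8) = 1093.5 kN → net-section rupture.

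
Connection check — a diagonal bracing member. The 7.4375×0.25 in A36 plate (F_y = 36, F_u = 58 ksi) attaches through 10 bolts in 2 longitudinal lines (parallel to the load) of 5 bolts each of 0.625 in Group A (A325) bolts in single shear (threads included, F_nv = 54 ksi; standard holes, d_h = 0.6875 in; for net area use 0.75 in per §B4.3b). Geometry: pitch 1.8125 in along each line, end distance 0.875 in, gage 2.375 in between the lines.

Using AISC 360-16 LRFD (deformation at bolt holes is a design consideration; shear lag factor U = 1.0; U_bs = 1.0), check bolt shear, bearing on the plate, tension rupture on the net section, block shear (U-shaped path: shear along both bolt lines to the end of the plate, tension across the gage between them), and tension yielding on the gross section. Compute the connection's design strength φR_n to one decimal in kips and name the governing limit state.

Bolt shear: A_b = π(0.625)²/4 = 0.3068 in². φR_n = 0.75 × 54 × 0.3068 × 10 × 1 = 124.3 kips.
Bearing (0.25 in plate, F_u = 58 ksi): end bolts L_c = 0.875 − 0.6875/2 = 0.53125, R_n = min(1.2×0.53125×0.25×58, 2.4×0.625×0.25×58) = 9.2438 kips/bolt; interior L_c = 1.8125 − 0.6875 = 1.125, R_n = 19.575 kips/bolt. φR_n = 0.75 × (2×9.2438 + 8×19.575) = 131.3 kips.
Tension rupture (net): A_n = (7.4375 − 2×0.75)×0.25 = 1.4844 in² (U = 1.0, A_e = A_n). φR_n = 0.75 × 58 × 1.4844 = 64.6 kips.
Block shear: shear path 2×[0.875+4×1.8125] = 2×8.125 in, A_gv = 4.0625, A_nv = 2×(8.125 − 4.5×0.75)×0.25 = 2.375 in²; tension across gage: (2.375 − 1×0.75)×0.25 = 0.40625 in². R_n = min(0.6×58×2.375, 0.6×36×4.0625) + 1.0×58×0.40625 = min(82.65, 87.75) + 23.563 = 106.21 kips. φR_n = 0.75 × 106.21 = 79.7 kips.
Tension yield (gross): A_g = 7.4375×0.25 = 1.8594 in². φR_n = 0.90 × 36 × 1.8594 = 60.2 kips.
Governing: min(124.3, 131.3, 64.6, 79.7, 60.2) = 60.2 kips → gross-section yield.

60.2 kips (gross-section yield governs)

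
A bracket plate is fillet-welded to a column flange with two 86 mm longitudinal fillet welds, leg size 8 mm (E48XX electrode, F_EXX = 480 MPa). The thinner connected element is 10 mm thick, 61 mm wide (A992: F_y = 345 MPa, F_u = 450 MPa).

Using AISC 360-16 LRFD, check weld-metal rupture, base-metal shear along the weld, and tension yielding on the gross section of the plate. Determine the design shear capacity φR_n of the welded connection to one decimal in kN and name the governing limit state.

189.4 kN (gross-section yield governs)

Weld metal: throat = 0.707×8 = 5.656 mm, L = 2×86 = 172 mm. φR_n = 0.75 × 0.6 × 480 × 5.656 × 172 = 210.1 kN.
Base metal shear (10 mm plate): yield φR_n = 1.0×0.6×345×10×172 = 356.0 kN; rupture φR_n = 0.75×0.6×450×10×172 = 348.3 kN; take 348.3 kN (rupture).
Tension yield (gross): A_g = 61×10 = 610 mm². φR_n = 0.90 × 345 × 610 = 189.4 kN.
Governing: min(210.1, 348.3, 189.4) = 189.4 kN → gross-section yield.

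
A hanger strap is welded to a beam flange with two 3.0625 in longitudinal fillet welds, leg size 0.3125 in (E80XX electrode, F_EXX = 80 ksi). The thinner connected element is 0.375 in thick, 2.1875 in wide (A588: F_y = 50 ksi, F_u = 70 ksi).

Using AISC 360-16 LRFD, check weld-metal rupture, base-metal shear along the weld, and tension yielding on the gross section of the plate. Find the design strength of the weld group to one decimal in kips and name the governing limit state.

36.9 kips (gross-section yield governs)

Weld metal: throat = 0.707×0.3125 = 0.22094 in, L = 2×3.0625 = 6.125 in. φR_n = 0.75 × 0.6 × 80 × 0.22094 × 6.125 = 48.7 kips.
Base metal shear (0.375 in plate): yield φR_n = 1.0×0.6×50×0.375×6.125 = 68.9 kips; rupture φR_n = 0.75×0.6×70×0.375×6.125 = 72.4 kips; take 68.9 kips (yield).
Tension yield (gross): A_g = 2.1875×0.375 = 0.82031 in². φR_n = 0.90 × 50 × 0.82031 = 36.9 kips.
Governing: min(48.7, 68.9, 36.9) = 36.9 kips → gross-section yield.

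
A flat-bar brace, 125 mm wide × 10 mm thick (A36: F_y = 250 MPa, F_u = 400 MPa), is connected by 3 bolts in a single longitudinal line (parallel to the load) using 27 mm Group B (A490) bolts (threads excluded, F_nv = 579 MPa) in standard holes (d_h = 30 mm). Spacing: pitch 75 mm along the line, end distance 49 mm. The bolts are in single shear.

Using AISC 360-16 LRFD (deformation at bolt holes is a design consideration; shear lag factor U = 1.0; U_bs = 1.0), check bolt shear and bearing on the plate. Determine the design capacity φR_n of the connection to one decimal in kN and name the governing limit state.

Bolt shear: A_b = π(27)²/4 = 572.56 mm². φR_n = 0.75 × 579 × 572.56 × 3 × 1 = 745.9 kN.
Bearing (10 mm plate, F_u = 400 MPa): end bolts L_c = 49 − 30/2 = 34, R_n = min(1.2×34×10×400, 2.4×27×10×400) = 163.2 kN/bolt; interior L_c = 75 − 30 = 45, R_n = 216 kN/bolt. φR_n = 0.75 × (1×163.2 + 2×216) = 446.4 kN.
Governing: min(745.9, 446.4) = 446.4 kN → bearing.

446.4 kN (bearing governs)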